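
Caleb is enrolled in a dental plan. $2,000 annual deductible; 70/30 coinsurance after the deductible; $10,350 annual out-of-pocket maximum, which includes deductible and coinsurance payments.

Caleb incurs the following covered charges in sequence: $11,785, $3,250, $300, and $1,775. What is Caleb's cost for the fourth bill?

Bill 1, $11,785: $2,000 to deductible, leaving $9,785; patient's 30% is $2,935.50. Patient pays $4,935.50; OOP now $4,935.50.
Bill 2, $3,250: deductible already satisfied, so patient's share is 30% × $3,250 = $975. Cost to patient: $975. OOP to date $5,910.50.
Bill 3, $300: 30% coinsurance on $300 = $90. Cost to patient: $90. OOP to date $6,000.50.
Bill 4, $1,775: 30% coinsurance on $1,775 = $532.50. Cost to patient: $532.50. OOP to date $6,533.

$532.50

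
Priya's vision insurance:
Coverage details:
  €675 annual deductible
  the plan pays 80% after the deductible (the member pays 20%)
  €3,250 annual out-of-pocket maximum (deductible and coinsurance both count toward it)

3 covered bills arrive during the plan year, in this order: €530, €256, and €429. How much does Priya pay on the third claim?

#1 (€530): entire amount goes to the deductible. Cost to member: €530. OOP to date €530.
#2 (€256): €145 finishes the deductible; €111 goes to coinsurance; 20% of €111 = €22.20. Cost to member: €167.20. OOP to date €697.20.
#3 (€429): deductible met; 20% of €429 = €85.80. Cost to member: €85.80. OOP to date €783.

€85.80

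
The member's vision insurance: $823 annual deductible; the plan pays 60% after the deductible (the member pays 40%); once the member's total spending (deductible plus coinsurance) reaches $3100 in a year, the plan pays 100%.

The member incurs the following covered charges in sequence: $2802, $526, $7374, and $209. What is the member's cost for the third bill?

$1275

Claim 1 — $2802: $823 to deductible, leaving $1979; 40% of $1979 = $791.60. Cost to member: $1614.60. OOP to date $1614.60.
Claim 2 — $526: deductible met; 40% of $526 = $210.40. Member pays $210.40; OOP now $1825.
Claim 3 — $7374: deductible met; 40% of $7374 = $2949.60. Adding that to $1825 gives $4774.60, past the $3100 cap; member pays only $3100 − $1825 = $1275.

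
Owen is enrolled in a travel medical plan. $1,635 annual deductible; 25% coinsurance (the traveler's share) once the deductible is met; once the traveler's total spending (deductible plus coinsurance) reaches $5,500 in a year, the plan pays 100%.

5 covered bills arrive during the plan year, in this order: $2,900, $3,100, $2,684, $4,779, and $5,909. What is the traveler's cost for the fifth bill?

Bill 1, $2,900: deductible takes $1,635, $1,265 remains; traveler's 25% is $316.25. Traveler pays $1,951.25; OOP now $1,951.25.
Bill 2, $3,100: deductible met; 25% of $3,100 = $775. Cost to traveler: $775. OOP to date $2,726.25.
Bill 3, $2,684: 25% coinsurance on $2,684 = $671. Traveler owes $671 (running OOP $3,397.25).
Bill 4, $4,779: deductible met; 25% of $4,779 = $1,194.75. Traveler owes $1,194.75 (running OOP $4,592).
Bill 5, $5,909: 25% coinsurance on $5,909 = $1,477.25. That would push OOP to $6,069.25, over the $5,500 cap, so traveler pays $5,500 − $4,592 = $908.

$908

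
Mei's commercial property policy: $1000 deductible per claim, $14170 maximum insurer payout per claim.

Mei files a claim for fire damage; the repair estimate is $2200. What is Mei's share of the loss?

$1000

Less the $1000 deductible: $2200 − $1000 = $1200.
That's under the $14170 cap, so the insurer reimburses the full $1200.
Out of pocket: $2200 − $1200 = $1000.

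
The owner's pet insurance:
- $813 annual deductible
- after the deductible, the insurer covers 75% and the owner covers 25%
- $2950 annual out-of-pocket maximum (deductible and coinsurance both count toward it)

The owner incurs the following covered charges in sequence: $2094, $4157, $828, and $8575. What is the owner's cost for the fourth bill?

Claim 1 ($2094): $813 to deductible, leaving $1281; 25% of $1281 = $320.25. Owner pays $1133.25; OOP now $1133.25.
Claim 2 ($4157): deductible met; 25% of $4157 = $1039.25. Owner pays $1039.25; OOP now $2172.50.
Claim 3 ($828): 25% coinsurance on $828 = $207. Owner owes $207 (running OOP $2379.50).
Claim 4 ($8575): 25% coinsurance on $8575 = $2143.75. Adding that to $2379.50 gives $4523.25, past the $2950 cap; owner pays only $2950 − $2379.50 = $570.50.

$570.50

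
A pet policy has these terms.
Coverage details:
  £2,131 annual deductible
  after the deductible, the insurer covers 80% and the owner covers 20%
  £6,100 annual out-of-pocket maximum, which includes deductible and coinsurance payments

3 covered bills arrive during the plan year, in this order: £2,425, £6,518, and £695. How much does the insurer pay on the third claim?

Claim 1 (£2,425): £2,131 finishes the deductible; £294 goes to coinsurance; coinsurance £294 × 20% = £58.80. Cost to owner: £2,189.80. OOP to date £2,189.80. Insurer: £2,425 − £2,189.80 = £235.20.
Claim 2 (£6,518): 20% coinsurance on £6,518 = £1,303.60. Cost to owner: £1,303.60. OOP to date £3,493.40. Insurer: £6,518 − £1,303.60 = £5,214.40.
Claim 3 (£695): deductible met; 20% of £695 = £139. Owner owes £139 (running OOP £3,632.40). Plan pays £695 − £139 = £556.

£556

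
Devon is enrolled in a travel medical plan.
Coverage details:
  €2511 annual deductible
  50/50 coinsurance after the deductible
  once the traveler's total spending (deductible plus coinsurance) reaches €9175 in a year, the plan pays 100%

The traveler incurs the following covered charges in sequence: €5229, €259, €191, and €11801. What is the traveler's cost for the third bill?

€95.50

Claim 1 (€5229): €2511 finishes the deductible; €2718 goes to coinsurance; coinsurance €2718 × 50% = €1359. Traveler owes €3870 (running OOP €3870).
Claim 2 (€259): 50% coinsurance on €259 = €129.50. Traveler pays €129.50; OOP now €3999.50.
Claim 3 (€191): 50% coinsurance on €191 = €95.50. Traveler pays €95.50; OOP now €4095.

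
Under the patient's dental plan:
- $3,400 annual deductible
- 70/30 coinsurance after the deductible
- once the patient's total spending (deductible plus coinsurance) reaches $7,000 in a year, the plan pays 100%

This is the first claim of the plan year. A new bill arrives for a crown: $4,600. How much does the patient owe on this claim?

$3,760

Deductible not yet touched, so the first $3,400 of the bill goes to the deductible.
After the $3,400 deductible portion, $4,600 − $3,400 = $1,200 is subject to coinsurance.
Coinsurance: $1,200 × 30% = $360.
That puts the patient's cost at $3,400 + $360 = $3,760 before any cap.
Total out-of-pocket so far would be $0 + $3,760 = $3,760, below the $7,000 cap — no reduction.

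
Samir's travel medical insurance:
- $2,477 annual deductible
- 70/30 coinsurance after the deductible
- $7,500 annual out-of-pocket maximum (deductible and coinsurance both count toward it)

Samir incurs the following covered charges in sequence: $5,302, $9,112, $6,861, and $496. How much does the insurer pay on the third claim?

Claim 1 — $5,302: deductible takes $2,477, $2,825 remains; 30% of $2,825 = $847.50. Cost to traveler: $3,324.50. OOP to date $3,324.50. Plan pays $5,302 − $3,324.50 = $1,977.50.
Claim 2 — $9,112: deductible met; 30% of $9,112 = $2,733.60. Traveler pays $2,733.60; OOP now $6,058.10. Plan pays $9,112 − $2,733.60 = $6,378.40.
Claim 3 — $6,861: deductible already satisfied, so traveler's share is 30% × $6,861 = $2,058.30. Adding that to $6,058.10 gives $8,116.40, past the $7,500 cap; traveler pays only $7,500 − $6,058.10 = $1,441.90. Plan pays $6,861 − $1,441.90 = $5,419.10.

$5,419.10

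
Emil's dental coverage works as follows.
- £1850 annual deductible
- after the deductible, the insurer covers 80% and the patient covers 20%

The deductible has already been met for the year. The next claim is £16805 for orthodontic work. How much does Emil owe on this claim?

£3361

The deductible is already satisfied, so the full bill goes to coinsurance.
Patient's 20% share of £16805 is £3361.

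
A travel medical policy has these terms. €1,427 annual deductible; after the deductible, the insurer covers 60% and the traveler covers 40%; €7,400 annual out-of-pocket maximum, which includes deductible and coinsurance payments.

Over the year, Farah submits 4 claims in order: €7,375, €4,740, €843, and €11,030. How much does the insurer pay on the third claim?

Bill 1, €7,375: €1,427 to deductible, leaving €5,948; traveler's 40% is €2,379.20. Traveler pays €3,806.20; OOP now €3,806.20. Insurer: €7,375 − €3,806.20 = €3,568.80.
Bill 2, €4,740: deductible already satisfied, so traveler's share is 40% × €4,740 = €1,896. Cost to traveler: €1,896. OOP to date €5,702.20. Plan pays €4,740 − €1,896 = €2,844.
Bill 3, €843: deductible already satisfied, so traveler's share is 40% × €843 = €337.20. Traveler owes €337.20 (running OOP €6,039.40). Plan pays €843 − €337.20 = €505.80.

€505.80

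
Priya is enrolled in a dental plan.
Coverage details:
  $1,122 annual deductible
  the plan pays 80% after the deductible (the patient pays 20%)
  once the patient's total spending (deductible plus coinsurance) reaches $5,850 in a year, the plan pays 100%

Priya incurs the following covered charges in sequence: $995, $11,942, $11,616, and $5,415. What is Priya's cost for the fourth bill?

#1 ($995): all of it applies to the deductible. Patient owes $995 (running OOP $995).
#2 ($11,942): $127 finishes the deductible; $11,815 goes to coinsurance; patient's 20% is $2,363. Cost to patient: $2,490. OOP to date $3,485.
#3 ($11,616): 20% coinsurance on $11,616 = $2,323.20. Patient pays $2,323.20; OOP now $5,808.20.
#4 ($5,415): 20% coinsurance on $5,415 = $1,083. OOP would hit $6,891.20 > $5,850, so the cap limits the patient to $5,850 − $5,808.20 = $41.80.

$41.80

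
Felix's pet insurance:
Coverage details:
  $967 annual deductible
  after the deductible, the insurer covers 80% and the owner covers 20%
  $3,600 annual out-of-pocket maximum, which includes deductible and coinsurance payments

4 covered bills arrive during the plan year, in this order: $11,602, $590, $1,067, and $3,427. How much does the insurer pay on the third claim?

$853.60

Bill 1, $11,602: deductible takes $967, $10,635 remains; 20% of $10,635 = $2,127. Owner owes $3,094 (running OOP $3,094). Insurer: $11,602 − $3,094 = $8,508.
Bill 2, $590: deductible met; 20% of $590 = $118. Cost to owner: $118. OOP to date $3,212. Insurer: $590 − $118 = $472.
Bill 3, $1,067: deductible met; 20% of $1,067 = $213.40. Cost to owner: $213.40. OOP to date $3,425.40. Insurer: $1,067 − $213.40 = $853.60.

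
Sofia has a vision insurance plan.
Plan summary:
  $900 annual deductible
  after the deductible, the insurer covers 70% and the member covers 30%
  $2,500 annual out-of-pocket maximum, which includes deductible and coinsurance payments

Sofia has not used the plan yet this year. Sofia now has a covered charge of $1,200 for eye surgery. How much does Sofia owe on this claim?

The full $900 deductible is still open; $900 of this bill applies to it.
The remaining $300 (= $1,200 − $900) moves to coinsurance.
Coinsurance: $300 × 30% = $90.
That puts the member's cost at $900 + $90 = $990 before any cap.
Cumulative spending $0 + $990 = $990 stays under the $2,500 maximum.

$990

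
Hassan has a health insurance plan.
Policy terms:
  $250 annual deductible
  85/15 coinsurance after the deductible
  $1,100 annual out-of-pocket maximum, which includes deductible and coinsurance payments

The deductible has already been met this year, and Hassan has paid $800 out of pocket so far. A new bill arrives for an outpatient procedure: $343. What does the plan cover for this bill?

The deductible is already satisfied, so the full bill goes to coinsurance.
15% of $343 = $51.45 falls to the patient.
Total out-of-pocket so far would be $800 + $51.45 = $851.45, below the $1,100 cap — no reduction.
The insurer covers the remainder: $343 − $51.45 = $291.55.

$291.55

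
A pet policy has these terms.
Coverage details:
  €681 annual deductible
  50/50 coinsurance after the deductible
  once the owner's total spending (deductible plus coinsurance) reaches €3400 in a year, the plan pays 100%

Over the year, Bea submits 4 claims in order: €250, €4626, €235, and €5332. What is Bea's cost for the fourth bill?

Bill 1, €250: entire amount goes to the deductible. Cost to owner: €250. OOP to date €250.
Bill 2, €4626: deductible takes €431, €4195 remains; 50% of €4195 = €2097.50. Cost to owner: €2528.50. OOP to date €2778.50.
Bill 3, €235: 50% coinsurance on €235 = €117.50. Owner owes €117.50 (running OOP €2896).
Bill 4, €5332: deductible already satisfied, so owner's share is 50% × €5332 = €2666. That would push OOP to €5562, over the €3400 cap, so owner pays €3400 − €2896 = €504.

€504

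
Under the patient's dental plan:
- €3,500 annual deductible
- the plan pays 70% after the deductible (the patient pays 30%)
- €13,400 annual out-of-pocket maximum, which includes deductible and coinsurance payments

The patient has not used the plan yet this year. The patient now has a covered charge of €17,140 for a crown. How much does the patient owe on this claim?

€7,592

Nothing has been paid toward the €3,500 deductible, so the first €3,500 of this charge is applied there.
That leaves €17,140 − €3,500 = €13,640 for coinsurance.
Patient's 30% share of €13,640 is €4,092.
That puts the patient's cost at €3,500 + €4,092 = €7,592 before any cap.
Total out-of-pocket so far would be €0 + €7,592 = €7,592, below the €13,400 cap — no reduction.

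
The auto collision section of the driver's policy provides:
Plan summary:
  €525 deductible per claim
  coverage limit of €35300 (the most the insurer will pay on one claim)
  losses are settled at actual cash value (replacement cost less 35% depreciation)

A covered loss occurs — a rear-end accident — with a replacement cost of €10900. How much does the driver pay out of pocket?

€4340

Depreciate 35%: the covered value is €10900 × 0.65 = €7085.
Less the €525 deductible: €7085 − €525 = €6560.
That's under the €35300 cap, so the insurer reimburses the full €6560.
Out of pocket: €10900 − €6560 = €4340.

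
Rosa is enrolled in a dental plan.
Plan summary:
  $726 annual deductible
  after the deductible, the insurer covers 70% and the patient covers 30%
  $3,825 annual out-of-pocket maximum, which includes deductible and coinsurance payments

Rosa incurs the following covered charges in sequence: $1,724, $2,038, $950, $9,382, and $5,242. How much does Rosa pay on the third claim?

$285

#1 ($1,724): $726 to deductible, leaving $998; coinsurance $998 × 30% = $299.40. Patient pays $1,025.40; OOP now $1,025.40.
#2 ($2,038): deductible met; 30% of $2,038 = $611.40. Cost to patient: $611.40. OOP to date $1,636.80.
#3 ($950): deductible met; 30% of $950 = $285. Patient pays $285; OOP now $1,921.80.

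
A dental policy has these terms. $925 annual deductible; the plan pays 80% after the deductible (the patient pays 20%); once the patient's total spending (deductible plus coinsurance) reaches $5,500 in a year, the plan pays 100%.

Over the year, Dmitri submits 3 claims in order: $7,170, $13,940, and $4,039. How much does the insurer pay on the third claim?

$3,501

Claim 1 ($7,170): deductible takes $925, $6,245 remains; 20% of $6,245 = $1,249. Patient pays $2,174; OOP now $2,174. Plan pays $7,170 − $2,174 = $4,996.
Claim 2 ($13,940): deductible already satisfied, so patient's share is 20% × $13,940 = $2,788. Cost to patient: $2,788. OOP to date $4,962. Plan pays $13,940 − $2,788 = $11,152.
Claim 3 ($4,039): 20% coinsurance on $4,039 = $807.80. Adding that to $4,962 gives $5,769.80, past the $5,500 cap; patient pays only $5,500 − $4,962 = $538. Insurer: $4,039 − $538 = $3,501.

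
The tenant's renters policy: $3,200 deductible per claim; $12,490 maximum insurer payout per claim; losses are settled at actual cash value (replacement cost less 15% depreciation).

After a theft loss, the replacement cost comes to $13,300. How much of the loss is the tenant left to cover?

$5,195

Depreciate 15%: the covered value is $13,300 × 0.85 = $11,305.
Less the $3,200 deductible: $11,305 − $3,200 = $8,105.
$8,105 is within the $12,490 limit, so the insurer pays $8,105.
The tenant bears the rest of the original loss: $13,300 − $8,105 = $5,195.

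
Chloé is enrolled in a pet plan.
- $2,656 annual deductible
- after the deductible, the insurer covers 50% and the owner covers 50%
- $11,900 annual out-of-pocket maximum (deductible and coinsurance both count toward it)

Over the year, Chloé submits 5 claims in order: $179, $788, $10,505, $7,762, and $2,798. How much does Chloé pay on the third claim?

Claim 1 — $179: entire amount goes to the deductible. Owner pays $179; OOP now $179.
Claim 2 — $788: all of it applies to the deductible. Owner pays $788; OOP now $967.
Claim 3 — $10,505: deductible takes $1,689, $8,816 remains; owner's 50% is $4,408. Owner pays $6,097; OOP now $7,064.

$6,097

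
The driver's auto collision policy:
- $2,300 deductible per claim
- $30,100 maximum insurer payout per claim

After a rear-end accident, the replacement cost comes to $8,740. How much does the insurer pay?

$6,440

Subtract the deductible: $8,740 − $2,300 = $6,440.
$6,440 is within the $30,100 limit, so the insurer pays $6,440.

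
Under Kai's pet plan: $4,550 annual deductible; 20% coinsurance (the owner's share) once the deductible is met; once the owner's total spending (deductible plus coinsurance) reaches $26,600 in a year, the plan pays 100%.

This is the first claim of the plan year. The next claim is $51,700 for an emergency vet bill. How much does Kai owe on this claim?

$13,980

Nothing has been paid toward the $4,550 deductible, so the first $4,550 of this charge is applied there.
The remaining $47,150 (= $51,700 − $4,550) moves to coinsurance.
20% of $47,150 = $9,430 falls to the owner.
That puts the owner's cost at $4,550 + $9,430 = $13,980 before any cap.
Year-to-date out-of-pocket becomes $0 + $13,980 = $13,980, still under the $26,600 maximum, so no cap applies.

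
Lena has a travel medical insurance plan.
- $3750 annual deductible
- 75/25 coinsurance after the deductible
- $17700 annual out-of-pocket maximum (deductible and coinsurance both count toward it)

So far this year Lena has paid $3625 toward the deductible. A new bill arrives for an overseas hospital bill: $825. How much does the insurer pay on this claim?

$525

$3625 of the $3750 deductible is already met, leaving $125.
The remaining $700 (= $825 − $125) moves to coinsurance.
25% of $700 = $175 falls to the traveler.
So the traveler owes $125 + $175 = $300 before any cap.
Year-to-date out-of-pocket becomes $3625 + $300 = $3925, still under the $17700 maximum, so no cap applies.
The insurer covers the remainder: $825 − $300 = $525.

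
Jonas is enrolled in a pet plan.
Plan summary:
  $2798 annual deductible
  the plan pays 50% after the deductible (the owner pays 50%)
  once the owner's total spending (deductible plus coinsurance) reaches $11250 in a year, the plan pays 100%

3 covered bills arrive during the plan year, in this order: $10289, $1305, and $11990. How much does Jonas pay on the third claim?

$4054

#1 ($10289): $2798 to deductible, leaving $7491; 50% of $7491 = $3745.50. Owner owes $6543.50 (running OOP $6543.50).
#2 ($1305): deductible met; 50% of $1305 = $652.50. Owner pays $652.50; OOP now $7196.
#3 ($11990): 50% coinsurance on $11990 = $5995. Adding that to $7196 gives $13191, past the $11250 cap; owner pays only $11250 − $7196 = $4054.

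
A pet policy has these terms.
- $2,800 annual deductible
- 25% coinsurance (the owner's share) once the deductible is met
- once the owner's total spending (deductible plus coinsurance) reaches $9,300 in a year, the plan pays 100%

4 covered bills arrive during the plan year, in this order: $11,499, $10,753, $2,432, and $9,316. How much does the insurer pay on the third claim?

Bill 1, $11,499: $2,800 finishes the deductible; $8,699 goes to coinsurance; coinsurance $8,699 × 25% = $2,174.75. Owner pays $4,974.75; OOP now $4,974.75. Plan pays $11,499 − $4,974.75 = $6,524.25.
Bill 2, $10,753: deductible already satisfied, so owner's share is 25% × $10,753 = $2,688.25. Owner pays $2,688.25; OOP now $7,663. Insurer: $10,753 − $2,688.25 = $8,064.75.
Bill 3, $2,432: 25% coinsurance on $2,432 = $608. Owner owes $608 (running OOP $8,271). Insurer: $2,432 − $608 = $1,824.

$1,824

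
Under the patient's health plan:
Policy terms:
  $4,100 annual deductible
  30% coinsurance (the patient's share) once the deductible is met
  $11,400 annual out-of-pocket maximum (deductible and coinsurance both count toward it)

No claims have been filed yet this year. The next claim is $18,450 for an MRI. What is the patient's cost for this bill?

$8,405

Deductible not yet touched, so the first $4,100 of the bill goes to the deductible.
The remaining $14,350 (= $18,450 − $4,100) moves to coinsurance.
Coinsurance: $14,350 × 30% = $4,305.
That puts the patient's cost at $4,100 + $4,305 = $8,405 before any cap.
Total out-of-pocket so far would be $0 + $8,405 = $8,405, below the $11,400 cap — no reduction.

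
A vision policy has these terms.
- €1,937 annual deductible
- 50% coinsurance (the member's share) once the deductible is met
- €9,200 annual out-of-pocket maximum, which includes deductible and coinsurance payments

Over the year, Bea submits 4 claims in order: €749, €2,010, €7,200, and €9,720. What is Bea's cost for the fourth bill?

Claim 1 — €749: fully absorbed by the deductible. Cost to member: €749. OOP to date €749.
Claim 2 — €2,010: €1,188 finishes the deductible; €822 goes to coinsurance; member's 50% is €411. Cost to member: €1,599. OOP to date €2,348.
Claim 3 — €7,200: deductible already satisfied, so member's share is 50% × €7,200 = €3,600. Member owes €3,600 (running OOP €5,948).
Claim 4 — €9,720: deductible already satisfied, so member's share is 50% × €9,720 = €4,860. That would push OOP to €10,808, over the €9,200 cap, so member pays €9,200 − €5,948 = €3,252.

€3,252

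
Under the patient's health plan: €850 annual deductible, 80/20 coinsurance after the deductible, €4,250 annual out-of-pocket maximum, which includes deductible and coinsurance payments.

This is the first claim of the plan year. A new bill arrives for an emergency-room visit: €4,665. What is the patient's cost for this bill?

Nothing has been paid toward the €850 deductible, so the first €850 of this charge is applied there.
That leaves €4,665 − €850 = €3,815 for coinsurance.
Coinsurance: €3,815 × 20% = €763.
That puts the patient's cost at €850 + €763 = €1,613 before any cap.
Total out-of-pocket so far would be €0 + €1,613 = €1,613, below the €4,250 cap — no reduction.

€1,613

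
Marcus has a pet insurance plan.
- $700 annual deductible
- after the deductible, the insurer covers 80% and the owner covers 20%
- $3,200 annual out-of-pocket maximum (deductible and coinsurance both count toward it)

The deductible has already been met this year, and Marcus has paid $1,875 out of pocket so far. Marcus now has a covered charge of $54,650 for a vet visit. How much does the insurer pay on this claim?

$53,325

The deductible is already satisfied, so the full bill goes to coinsurance.
20% of $54,650 = $10,930 falls to the owner.
That would bring total out-of-pocket to $12,805, past the $3,200 cap. The owner is capped at $3,200 − $1,875 = $1,325 on this claim.
Insurer pays the balance: $54,650 − $1,325 = $53,325.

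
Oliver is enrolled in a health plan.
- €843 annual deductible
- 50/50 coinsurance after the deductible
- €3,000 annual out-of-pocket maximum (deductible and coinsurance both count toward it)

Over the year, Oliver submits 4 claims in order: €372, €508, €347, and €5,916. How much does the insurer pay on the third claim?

€173.50

#1 (€372): all of it applies to the deductible. Patient pays €372; OOP now €372. Plan pays €372 − €372 = €0.
#2 (€508): €471 finishes the deductible; €37 goes to coinsurance; patient's 50% is €18.50. Patient pays €489.50; OOP now €861.50. Insurer: €508 − €489.50 = €18.50.
#3 (€347): deductible already satisfied, so patient's share is 50% × €347 = €173.50. Patient owes €173.50 (running OOP €1,035). Plan pays €347 − €173.50 = €173.50.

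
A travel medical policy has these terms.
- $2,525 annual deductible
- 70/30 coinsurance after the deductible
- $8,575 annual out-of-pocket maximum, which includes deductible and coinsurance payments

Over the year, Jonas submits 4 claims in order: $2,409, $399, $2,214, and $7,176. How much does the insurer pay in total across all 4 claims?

$6,771.10

#1 ($2,409): all of it applies to the deductible. Traveler pays $2,409; OOP now $2,409. Plan pays $2,409 − $2,409 = $0.
#2 ($399): deductible takes $116, $283 remains; traveler's 30% is $84.90. Cost to traveler: $200.90. OOP to date $2,609.90. Plan pays $399 − $200.90 = $198.10.
#3 ($2,214): 30% coinsurance on $2,214 = $664.20. Traveler owes $664.20 (running OOP $3,274.10). Plan pays $2,214 − $664.20 = $1,549.80.
#4 ($7,176): deductible met; 30% of $7,176 = $2,152.80. Cost to traveler: $2,152.80. OOP to date $5,426.90. Insurer: $7,176 − $2,152.80 = $5,023.20.
Insurer total = bills − traveler's total = $12,198 − $5,426.90 = $6,771.10.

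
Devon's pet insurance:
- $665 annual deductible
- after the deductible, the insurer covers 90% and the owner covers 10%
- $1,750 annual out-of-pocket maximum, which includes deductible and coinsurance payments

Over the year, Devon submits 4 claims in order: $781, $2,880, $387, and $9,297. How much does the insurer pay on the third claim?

$348.30

#1 ($781): $665 to deductible, leaving $116; coinsurance $116 × 10% = $11.60. Cost to owner: $676.60. OOP to date $676.60. Plan pays $781 − $676.60 = $104.40.
#2 ($2,880): deductible already satisfied, so owner's share is 10% × $2,880 = $288. Owner pays $288; OOP now $964.60. Insurer: $2,880 − $288 = $2,592.
#3 ($387): deductible met; 10% of $387 = $38.70. Owner owes $38.70 (running OOP $1,003.30). Plan pays $387 − $38.70 = $348.30.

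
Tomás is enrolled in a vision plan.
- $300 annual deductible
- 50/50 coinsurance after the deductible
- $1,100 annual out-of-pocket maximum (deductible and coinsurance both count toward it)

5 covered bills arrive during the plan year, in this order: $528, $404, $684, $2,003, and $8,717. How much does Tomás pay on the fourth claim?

$142

Bill 1, $528: $300 finishes the deductible; $228 goes to coinsurance; member's 50% is $114. Member owes $414 (running OOP $414).
Bill 2, $404: deductible met; 50% of $404 = $202. Cost to member: $202. OOP to date $616.
Bill 3, $684: deductible met; 50% of $684 = $342. Member pays $342; OOP now $958.
Bill 4, $2,003: deductible already satisfied, so member's share is 50% × $2,003 = $1,001.50. Adding that to $958 gives $1,959.50, past the $1,100 cap; member pays only $1,100 − $958 = $142.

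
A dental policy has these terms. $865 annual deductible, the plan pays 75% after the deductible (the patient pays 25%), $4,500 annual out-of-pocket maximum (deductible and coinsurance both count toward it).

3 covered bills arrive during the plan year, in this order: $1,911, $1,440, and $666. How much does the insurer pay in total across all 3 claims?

Bill 1, $1,911: $865 finishes the deductible; $1,046 goes to coinsurance; patient's 25% is $261.50. Cost to patient: $1,126.50. OOP to date $1,126.50. Insurer: $1,911 − $1,126.50 = $784.50.
Bill 2, $1,440: deductible already satisfied, so patient's share is 25% × $1,440 = $360. Patient pays $360; OOP now $1,486.50. Plan pays $1,440 − $360 = $1,080.
Bill 3, $666: deductible met; 25% of $666 = $166.50. Patient pays $166.50; OOP now $1,653. Insurer: $666 − $166.50 = $499.50.
Insurer total = bills − patient's total = $4,017 − $1,653 = $2,364.

$2,364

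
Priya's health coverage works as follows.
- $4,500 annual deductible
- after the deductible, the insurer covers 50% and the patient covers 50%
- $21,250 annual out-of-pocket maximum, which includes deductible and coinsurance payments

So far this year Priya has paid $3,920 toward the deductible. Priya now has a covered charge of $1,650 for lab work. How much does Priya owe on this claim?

$1,115

Deductible still to meet: $4,500 − $3,920 = $580.
That leaves $1,650 − $580 = $1,070 for coinsurance.
Patient's 50% share of $1,070 is $535.
Patient responsibility before any cap: $580 + $535 = $1,115.
Total out-of-pocket so far would be $3,920 + $1,115 = $5,035, below the $21,250 cap — no reduction.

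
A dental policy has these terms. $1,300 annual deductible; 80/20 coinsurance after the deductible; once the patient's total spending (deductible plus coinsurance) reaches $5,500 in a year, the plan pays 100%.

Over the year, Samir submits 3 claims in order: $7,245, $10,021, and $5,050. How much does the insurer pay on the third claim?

Claim 1 ($7,245): $1,300 to deductible, leaving $5,945; patient's 20% is $1,189. Cost to patient: $2,489. OOP to date $2,489. Plan pays $7,245 − $2,489 = $4,756.
Claim 2 ($10,021): deductible met; 20% of $10,021 = $2,004.20. Cost to patient: $2,004.20. OOP to date $4,493.20. Insurer: $10,021 − $2,004.20 = $8,016.80.
Claim 3 ($5,050): deductible already satisfied, so patient's share is 20% × $5,050 = $1,010. Adding that to $4,493.20 gives $5,503.20, past the $5,500 cap; patient pays only $5,500 − $4,493.20 = $1,006.80. Insurer: $5,050 − $1,006.80 = $4,043.20.

$4,043.20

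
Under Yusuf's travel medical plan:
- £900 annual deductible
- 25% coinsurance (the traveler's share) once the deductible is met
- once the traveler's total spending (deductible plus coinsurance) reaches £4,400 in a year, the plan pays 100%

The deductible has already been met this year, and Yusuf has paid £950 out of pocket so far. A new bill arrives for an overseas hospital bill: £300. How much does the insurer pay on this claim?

The deductible is already satisfied, so the full bill goes to coinsurance.
Coinsurance: £300 × 25% = £75.
Cumulative spending £950 + £75 = £1,025 stays under the £4,400 maximum.
The insurer covers the remainder: £300 − £75 = £225.

£225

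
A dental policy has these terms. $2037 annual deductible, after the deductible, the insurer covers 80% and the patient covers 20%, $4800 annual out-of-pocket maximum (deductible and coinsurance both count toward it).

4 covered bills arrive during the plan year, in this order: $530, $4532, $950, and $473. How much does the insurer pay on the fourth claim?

$378.40

Bill 1, $530: entire amount goes to the deductible. Patient pays $530; OOP now $530. Plan pays $530 − $530 = $0.
Bill 2, $4532: $1507 to deductible, leaving $3025; patient's 20% is $605. Patient owes $2112 (running OOP $2642). Plan pays $4532 − $2112 = $2420.
Bill 3, $950: 20% coinsurance on $950 = $190. Patient owes $190 (running OOP $2832). Plan pays $950 − $190 = $760.
Bill 4, $473: deductible met; 20% of $473 = $94.60. Cost to patient: $94.60. OOP to date $2926.60. Insurer: $473 − $94.60 = $378.40.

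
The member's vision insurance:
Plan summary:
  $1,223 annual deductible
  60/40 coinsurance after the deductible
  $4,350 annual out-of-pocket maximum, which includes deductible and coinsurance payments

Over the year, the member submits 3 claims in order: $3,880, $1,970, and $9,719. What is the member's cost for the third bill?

$1,276.20

#1 ($3,880): $1,223 finishes the deductible; $2,657 goes to coinsurance; 40% of $2,657 = $1,062.80. Cost to member: $2,285.80. OOP to date $2,285.80.
#2 ($1,970): deductible met; 40% of $1,970 = $788. Cost to member: $788. OOP to date $3,073.80.
#3 ($9,719): deductible already satisfied, so member's share is 40% × $9,719 = $3,887.60. That would push OOP to $6,961.40, over the $4,350 cap, so member pays $4,350 − $3,073.80 = $1,276.20.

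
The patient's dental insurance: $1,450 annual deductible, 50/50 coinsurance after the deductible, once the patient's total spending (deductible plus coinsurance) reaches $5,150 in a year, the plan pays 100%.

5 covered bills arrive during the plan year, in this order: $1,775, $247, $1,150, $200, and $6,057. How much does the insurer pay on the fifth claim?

#1 ($1,775): deductible takes $1,450, $325 remains; 50% of $325 = $162.50. Patient pays $1,612.50; OOP now $1,612.50. Plan pays $1,775 − $1,612.50 = $162.50.
#2 ($247): 50% coinsurance on $247 = $123.50. Patient pays $123.50; OOP now $1,736. Plan pays $247 − $123.50 = $123.50.
#3 ($1,150): deductible already satisfied, so patient's share is 50% × $1,150 = $575. Patient pays $575; OOP now $2,311. Plan pays $1,150 − $575 = $575.
#4 ($200): deductible met; 50% of $200 = $100. Cost to patient: $100. OOP to date $2,411. Insurer: $200 − $100 = $100.
#5 ($6,057): deductible met; 50% of $6,057 = $3,028.50. Adding that to $2,411 gives $5,439.50, past the $5,150 cap; patient pays only $5,150 − $2,411 = $2,739. Insurer: $6,057 − $2,739 = $3,318.

$3,318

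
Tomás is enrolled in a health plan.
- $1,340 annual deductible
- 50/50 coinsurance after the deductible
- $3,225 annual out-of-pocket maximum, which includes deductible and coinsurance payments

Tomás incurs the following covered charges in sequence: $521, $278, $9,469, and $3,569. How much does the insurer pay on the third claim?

$7,043

Claim 1 ($521): fully absorbed by the deductible. Patient pays $521; OOP now $521. Plan pays $521 − $521 = $0.
Claim 2 ($278): entire amount goes to the deductible. Cost to patient: $278. OOP to date $799. Plan pays $278 − $278 = $0.
Claim 3 ($9,469): deductible takes $541, $8,928 remains; coinsurance $8,928 × 50% = $4,464. Deductible plus coinsurance: $541 + $4,464 = $5,005. OOP would hit $5,804 > $3,225, so the cap limits the patient to $3,225 − $799 = $2,426. Insurer: $9,469 − $2,426 = $7,043.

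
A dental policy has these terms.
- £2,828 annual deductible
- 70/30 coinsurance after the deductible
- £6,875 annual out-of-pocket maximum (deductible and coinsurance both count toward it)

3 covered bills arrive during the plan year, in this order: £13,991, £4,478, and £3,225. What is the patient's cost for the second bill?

£698.10

Claim 1 — £13,991: £2,828 finishes the deductible; £11,163 goes to coinsurance; coinsurance £11,163 × 30% = £3,348.90. Patient pays £6,176.90; OOP now £6,176.90.
Claim 2 — £4,478: 30% coinsurance on £4,478 = £1,343.40. OOP would hit £7,520.30 > £6,875, so the cap limits the patient to £6,875 − £6,176.90 = £698.10.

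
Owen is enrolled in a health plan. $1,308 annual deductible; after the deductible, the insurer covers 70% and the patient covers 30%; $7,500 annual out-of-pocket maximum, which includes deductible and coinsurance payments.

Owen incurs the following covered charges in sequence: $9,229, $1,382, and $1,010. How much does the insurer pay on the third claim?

$707

Claim 1 ($9,229): $1,308 finishes the deductible; $7,921 goes to coinsurance; 30% of $7,921 = $2,376.30. Patient pays $3,684.30; OOP now $3,684.30. Insurer: $9,229 − $3,684.30 = $5,544.70.
Claim 2 ($1,382): deductible met; 30% of $1,382 = $414.60. Cost to patient: $414.60. OOP to date $4,098.90. Plan pays $1,382 − $414.60 = $967.40.
Claim 3 ($1,010): 30% coinsurance on $1,010 = $303. Cost to patient: $303. OOP to date $4,401.90. Insurer: $1,010 − $303 = $707.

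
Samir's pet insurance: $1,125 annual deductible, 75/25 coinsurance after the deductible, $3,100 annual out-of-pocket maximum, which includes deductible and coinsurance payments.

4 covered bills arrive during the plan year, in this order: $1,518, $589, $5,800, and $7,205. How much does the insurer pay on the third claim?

$4,350

Claim 1 — $1,518: $1,125 to deductible, leaving $393; 25% of $393 = $98.25. Cost to owner: $1,223.25. OOP to date $1,223.25. Plan pays $1,518 − $1,223.25 = $294.75.
Claim 2 — $589: deductible already satisfied, so owner's share is 25% × $589 = $147.25. Cost to owner: $147.25. OOP to date $1,370.50. Insurer: $589 − $147.25 = $441.75.
Claim 3 — $5,800: deductible already satisfied, so owner's share is 25% × $5,800 = $1,450. Owner pays $1,450; OOP now $2,820.50. Plan pays $5,800 − $1,450 = $4,350.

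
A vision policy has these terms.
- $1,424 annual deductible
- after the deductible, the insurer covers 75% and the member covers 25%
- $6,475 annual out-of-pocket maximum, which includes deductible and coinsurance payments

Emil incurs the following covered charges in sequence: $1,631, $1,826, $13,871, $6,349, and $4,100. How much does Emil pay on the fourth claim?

$1,075

Claim 1 ($1,631): $1,424 finishes the deductible; $207 goes to coinsurance; 25% of $207 = $51.75. Member pays $1,475.75; OOP now $1,475.75.
Claim 2 ($1,826): 25% coinsurance on $1,826 = $456.50. Member pays $456.50; OOP now $1,932.25.
Claim 3 ($13,871): 25% coinsurance on $13,871 = $3,467.75. Member pays $3,467.75; OOP now $5,400.
Claim 4 ($6,349): deductible already satisfied, so member's share is 25% × $6,349 = $1,587.25. OOP would hit $6,987.25 > $6,475, so the cap limits the member to $6,475 − $5,400 = $1,075.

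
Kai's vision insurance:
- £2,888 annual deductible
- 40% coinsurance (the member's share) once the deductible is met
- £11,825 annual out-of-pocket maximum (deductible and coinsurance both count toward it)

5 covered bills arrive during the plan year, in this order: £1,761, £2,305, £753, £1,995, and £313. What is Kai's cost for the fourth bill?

£798

Claim 1 — £1,761: fully absorbed by the deductible. Member owes £1,761 (running OOP £1,761).
Claim 2 — £2,305: £1,127 finishes the deductible; £1,178 goes to coinsurance; coinsurance £1,178 × 40% = £471.20. Cost to member: £1,598.20. OOP to date £3,359.20.
Claim 3 — £753: deductible met; 40% of £753 = £301.20. Member pays £301.20; OOP now £3,660.40.
Claim 4 — £1,995: deductible already satisfied, so member's share is 40% × £1,995 = £798. Member owes £798 (running OOP £4,458.40).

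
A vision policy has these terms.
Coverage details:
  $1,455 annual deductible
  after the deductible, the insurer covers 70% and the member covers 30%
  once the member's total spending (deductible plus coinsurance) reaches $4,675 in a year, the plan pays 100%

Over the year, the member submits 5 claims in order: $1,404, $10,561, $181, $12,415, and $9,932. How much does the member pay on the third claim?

$54.30

Claim 1 — $1,404: entire amount goes to the deductible. Member owes $1,404 (running OOP $1,404).
Claim 2 — $10,561: deductible takes $51, $10,510 remains; 30% of $10,510 = $3,153. Member pays $3,204; OOP now $4,608.
Claim 3 — $181: deductible met; 30% of $181 = $54.30. Member pays $54.30; OOP now $4,662.30.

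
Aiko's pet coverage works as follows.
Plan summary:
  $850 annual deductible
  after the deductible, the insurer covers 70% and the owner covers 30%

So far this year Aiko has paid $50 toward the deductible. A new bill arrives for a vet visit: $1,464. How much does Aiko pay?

Deductible still to meet: $850 − $50 = $800.
The remaining $664 (= $1,464 − $800) moves to coinsurance.
Coinsurance: $664 × 30% = $199.20.
That puts the owner's cost at $800 + $199.20 = $999.20.

$999.20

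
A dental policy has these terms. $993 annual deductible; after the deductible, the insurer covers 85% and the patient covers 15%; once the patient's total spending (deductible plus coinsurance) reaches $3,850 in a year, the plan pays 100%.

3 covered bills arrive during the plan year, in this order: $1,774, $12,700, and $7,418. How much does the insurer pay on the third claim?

$6,583.15

Claim 1 ($1,774): $993 finishes the deductible; $781 goes to coinsurance; patient's 15% is $117.15. Patient pays $1,110.15; OOP now $1,110.15. Insurer: $1,774 − $1,110.15 = $663.85.
Claim 2 ($12,700): deductible met; 15% of $12,700 = $1,905. Cost to patient: $1,905. OOP to date $3,015.15. Insurer: $12,700 − $1,905 = $10,795.
Claim 3 ($7,418): deductible met; 15% of $7,418 = $1,112.70. Adding that to $3,015.15 gives $4,127.85, past the $3,850 cap; patient pays only $3,850 − $3,015.15 = $834.85. Plan pays $7,418 − $834.85 = $6,583.15.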